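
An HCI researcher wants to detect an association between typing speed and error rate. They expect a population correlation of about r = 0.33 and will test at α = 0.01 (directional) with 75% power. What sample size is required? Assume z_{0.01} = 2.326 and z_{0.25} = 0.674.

n = 80

Fisher's z: C = ½·ln((1+r)/(1−r)) = ½·ln(1.9851) = 0.3428.
n = ((z_{α} + z_β)/C)² + 3.
(2.326 + 0.674) / 0.3428 = 3.000 / 0.3428 = 8.751.
n = 8.751² + 3 = 76.59 + 3 = 79.6.
Round up.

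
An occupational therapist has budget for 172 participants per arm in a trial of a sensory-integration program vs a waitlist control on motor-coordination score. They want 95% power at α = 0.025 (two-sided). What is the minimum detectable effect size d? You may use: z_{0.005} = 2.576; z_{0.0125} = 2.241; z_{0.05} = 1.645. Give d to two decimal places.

d_min ≈ 0.42

For two independent groups of n = 172 each: d_min = (z_{α/2} + z_β)·√(2/n).
z-sum = 2.241 + 1.645 = 3.886.
d_min = 3.886 × √(2/172) = 3.886 × 0.1078 = 0.419.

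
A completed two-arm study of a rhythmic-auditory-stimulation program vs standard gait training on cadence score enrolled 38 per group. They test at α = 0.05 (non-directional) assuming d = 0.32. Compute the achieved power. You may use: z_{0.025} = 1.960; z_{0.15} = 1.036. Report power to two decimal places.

power ≈ 0.29

For two equal groups, power = Φ(d·√(n/2) − z_{α/2}).
d·√(n/2) = 0.32 × √(38/2) = 0.32 × 4.359 = 1.395.
z_β = 1.395 − 1.960 = -0.565.
Power = Φ(-0.565) = 0.286.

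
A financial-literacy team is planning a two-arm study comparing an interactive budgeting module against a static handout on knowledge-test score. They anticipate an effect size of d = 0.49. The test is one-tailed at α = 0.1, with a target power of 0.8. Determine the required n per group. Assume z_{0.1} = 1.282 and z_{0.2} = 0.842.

n = 38 per group

For two independent groups with equal n: n = 2·((z_{α} + z_β) / d)².
z_{α} + z_β = 1.282 + 0.842 = 2.124.
n = 2 × (2.124 / 0.49)² = 2 × 4.335² = 2 × 18.79 = 37.6.
Round up to the next whole participant.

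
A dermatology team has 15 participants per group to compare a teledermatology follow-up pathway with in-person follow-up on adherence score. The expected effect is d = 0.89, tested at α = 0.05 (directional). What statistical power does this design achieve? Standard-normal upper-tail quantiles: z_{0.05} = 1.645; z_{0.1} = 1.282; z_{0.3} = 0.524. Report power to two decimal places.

power ≈ 0.79

For two equal groups, power = Φ(d·√(n/2) − z_{α}).
d·√(n/2) = 0.89 × √(15/2) = 0.89 × 2.739 = 2.437.
z_β = 2.437 − 1.645 = 0.792.
Power = Φ(0.792) = 0.786.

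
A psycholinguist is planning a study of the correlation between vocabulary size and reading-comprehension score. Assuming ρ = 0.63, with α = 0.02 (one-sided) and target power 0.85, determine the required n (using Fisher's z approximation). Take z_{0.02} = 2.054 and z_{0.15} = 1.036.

n = 21

Fisher's z: C = ½·ln((1+r)/(1−r)) = ½·ln(4.4054) = 0.7414.
n = ((z_{α} + z_β)/C)² + 3.
(2.054 + 1.036) / 0.7414 = 3.090 / 0.7414 = 4.168.
n = 4.168² + 3 = 17.37 + 3 = 20.4.
Round up.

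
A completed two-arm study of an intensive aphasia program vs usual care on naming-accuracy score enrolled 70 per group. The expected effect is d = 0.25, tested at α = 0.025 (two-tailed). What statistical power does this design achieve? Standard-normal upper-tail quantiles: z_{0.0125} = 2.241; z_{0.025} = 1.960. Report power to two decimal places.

power ≈ 0.22

For two equal groups, power = Φ(d·√(n/2) − z_{α/2}).
d·√(n/2) = 0.25 × √(70/2) = 0.25 × 5.916 = 1.479.
z_β = 1.479 − 2.241 = -0.762.
Power = Φ(-0.762) = 0.223.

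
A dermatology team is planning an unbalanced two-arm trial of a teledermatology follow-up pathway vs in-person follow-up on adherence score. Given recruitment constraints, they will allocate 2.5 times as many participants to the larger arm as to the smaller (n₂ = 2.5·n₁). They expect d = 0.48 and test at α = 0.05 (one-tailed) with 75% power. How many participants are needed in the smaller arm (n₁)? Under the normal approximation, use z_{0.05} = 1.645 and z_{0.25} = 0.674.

n₁ = 33

With allocation ratio k = n₂/n₁ = 2.5, Var(x̄₁−x̄₂) = σ²(1/n₁ + 1/(k·n₁)) = σ²·(k+1)/(k·n₁).
So n₁ = (1 + 1/k)·((z_{α} + z_β)/d)² = 1.400 × (2.319/0.48)².
n₁ = 1.400 × 23.34 = 32.7.
Round up: n₁ = 33, giving n₂ = ⌈2.5 × 33⌉ = ⌈82.5⌉ = 83.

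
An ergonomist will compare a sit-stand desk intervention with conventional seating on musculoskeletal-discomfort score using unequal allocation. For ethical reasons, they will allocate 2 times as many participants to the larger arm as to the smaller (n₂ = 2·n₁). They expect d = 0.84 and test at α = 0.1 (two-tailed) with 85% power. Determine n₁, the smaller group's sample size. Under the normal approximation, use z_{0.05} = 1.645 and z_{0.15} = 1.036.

n₁ = 16

With allocation ratio k = n₂/n₁ = 2, Var(x̄₁−x̄₂) = σ²(1/n₁ + 1/(k·n₁)) = σ²·(k+1)/(k·n₁).
So n₁ = (1 + 1/k)·((z_{α/2} + z_β)/d)² = 1.500 × (2.681/0.84)².
n₁ = 1.500 × 10.19 = 15.3.
Round up: n₁ = 16, giving n₂ = 2 × 16 = 32.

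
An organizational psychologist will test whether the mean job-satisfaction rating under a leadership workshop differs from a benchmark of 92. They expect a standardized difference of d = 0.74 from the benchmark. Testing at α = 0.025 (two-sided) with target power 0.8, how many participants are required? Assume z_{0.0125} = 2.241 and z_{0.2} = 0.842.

For a one-sample test: n = ((z_{α/2} + z_β) / d)².
z_{α/2} + z_β = 2.241 + 0.842 = 3.083.
n = (3.083 / 0.74)² = 4.166² = 17.36.
Round up.

n = 18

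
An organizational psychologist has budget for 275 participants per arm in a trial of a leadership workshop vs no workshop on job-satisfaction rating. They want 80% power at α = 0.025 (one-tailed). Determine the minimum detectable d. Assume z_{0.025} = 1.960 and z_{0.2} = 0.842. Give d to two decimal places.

For two independent groups of n = 275 each: d_min = (z_{α} + z_β)·√(2/n).
z-sum = 1.960 + 0.842 = 2.802.
d_min = 2.802 × √(2/275) = 2.802 × 0.0853 = 0.239.

d_min ≈ 0.24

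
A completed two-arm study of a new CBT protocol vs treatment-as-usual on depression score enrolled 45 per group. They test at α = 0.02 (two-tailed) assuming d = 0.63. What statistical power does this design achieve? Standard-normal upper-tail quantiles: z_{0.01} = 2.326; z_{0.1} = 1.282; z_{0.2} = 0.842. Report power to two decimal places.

For two equal groups, power = Φ(d·√(n/2) − z_{α/2}).
d·√(n/2) = 0.63 × √(45/2) = 0.63 × 4.743 = 2.988.
z_β = 2.988 − 2.326 = 0.662.
Power = Φ(0.662) = 0.746.

power ≈ 0.75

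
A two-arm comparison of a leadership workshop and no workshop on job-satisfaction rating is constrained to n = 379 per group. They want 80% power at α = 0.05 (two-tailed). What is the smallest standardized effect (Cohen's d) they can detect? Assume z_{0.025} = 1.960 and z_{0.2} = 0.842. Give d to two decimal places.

d_min ≈ 0.20

For two independent groups of n = 379 each: d_min = (z_{α/2} + z_β)·√(2/n).
z-sum = 1.960 + 0.842 = 2.802.
d_min = 2.802 × √(2/379) = 2.802 × 0.0726 = 0.204.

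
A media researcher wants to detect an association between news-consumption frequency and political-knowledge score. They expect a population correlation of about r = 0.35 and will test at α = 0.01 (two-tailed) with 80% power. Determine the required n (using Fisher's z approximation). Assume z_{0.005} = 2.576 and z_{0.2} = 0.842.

Fisher's z: C = ½·ln((1+r)/(1−r)) = ½·ln(2.0769) = 0.3654.
n = ((z_{α/2} + z_β)/C)² + 3.
(2.576 + 0.842) / 0.3654 = 3.418 / 0.3654 = 9.354.
n = 9.354² + 3 = 87.50 + 3 = 90.5.
Round up.

n = 91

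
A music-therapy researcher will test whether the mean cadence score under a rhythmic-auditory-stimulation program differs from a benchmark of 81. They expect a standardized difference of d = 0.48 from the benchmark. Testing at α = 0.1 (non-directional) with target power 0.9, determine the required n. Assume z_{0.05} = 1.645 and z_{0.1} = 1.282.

For a one-sample test: n = ((z_{α/2} + z_β) / d)².
z_{α/2} + z_β = 1.645 + 1.282 = 2.927.
n = (2.927 / 0.48)² = 6.098² = 37.18.
Round up.

n = 38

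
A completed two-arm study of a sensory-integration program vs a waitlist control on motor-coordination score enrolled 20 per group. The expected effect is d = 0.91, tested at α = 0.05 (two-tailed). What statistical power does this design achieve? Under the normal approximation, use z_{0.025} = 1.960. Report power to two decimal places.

For two equal groups, power = Φ(d·√(n/2) − z_{α/2}).
d·√(n/2) = 0.91 × √(20/2) = 0.91 × 3.162 = 2.878.
z_β = 2.878 − 1.960 = 0.918.
Power = Φ(0.918) = 0.821.

power ≈ 0.82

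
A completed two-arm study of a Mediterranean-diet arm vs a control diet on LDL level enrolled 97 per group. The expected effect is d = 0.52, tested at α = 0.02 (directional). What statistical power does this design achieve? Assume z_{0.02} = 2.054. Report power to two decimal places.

For two equal groups, power = Φ(d·√(n/2) − z_{α}).
d·√(n/2) = 0.52 × √(97/2) = 0.52 × 6.964 = 3.621.
z_β = 3.621 − 2.054 = 1.567.
Power = Φ(1.567) = 0.941.

power ≈ 0.94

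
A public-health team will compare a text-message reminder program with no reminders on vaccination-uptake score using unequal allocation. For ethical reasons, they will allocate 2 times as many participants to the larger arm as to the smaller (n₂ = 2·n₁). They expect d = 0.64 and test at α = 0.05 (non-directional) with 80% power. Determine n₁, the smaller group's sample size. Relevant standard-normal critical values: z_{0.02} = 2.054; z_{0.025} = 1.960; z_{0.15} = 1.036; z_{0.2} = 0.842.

With allocation ratio k = n₂/n₁ = 2, Var(x̄₁−x̄₂) = σ²(1/n₁ + 1/(k·n₁)) = σ²·(k+1)/(k·n₁).
So n₁ = (1 + 1/k)·((z_{α/2} + z_β)/d)² = 1.500 × (2.802/0.64)².
n₁ = 1.500 × 19.17 = 28.8.
Round up: n₁ = 29, giving n₂ = 2 × 29 = 58.

n₁ = 29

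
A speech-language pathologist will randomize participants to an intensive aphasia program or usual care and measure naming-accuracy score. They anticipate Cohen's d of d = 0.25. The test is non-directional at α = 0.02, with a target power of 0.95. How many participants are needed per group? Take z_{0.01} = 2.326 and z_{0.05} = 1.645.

n = 505 per group

For two independent groups with equal n: n = 2·((z_{α/2} + z_β) / d)².
z_{α/2} + z_β = 2.326 + 1.645 = 3.971.
n = 2 × (3.971 / 0.25)² = 2 × 15.884² = 2 × 252.30 = 504.6.
Round up to the next whole participant.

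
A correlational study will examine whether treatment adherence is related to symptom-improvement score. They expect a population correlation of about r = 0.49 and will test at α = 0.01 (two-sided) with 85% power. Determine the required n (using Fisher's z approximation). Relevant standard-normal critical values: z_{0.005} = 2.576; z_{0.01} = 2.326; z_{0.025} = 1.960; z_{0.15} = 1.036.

n = 49

Fisher's z: C = ½·ln((1+r)/(1−r)) = ½·ln(2.9216) = 0.5361.
n = ((z_{α/2} + z_β)/C)² + 3.
(2.576 + 1.036) / 0.5361 = 3.612 / 0.5361 = 6.738.
n = 6.738² + 3 = 45.39 + 3 = 48.4.
Round up.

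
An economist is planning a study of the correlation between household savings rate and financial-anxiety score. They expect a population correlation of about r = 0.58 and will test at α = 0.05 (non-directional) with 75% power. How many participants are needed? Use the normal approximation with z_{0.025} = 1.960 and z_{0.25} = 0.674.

Fisher's z: C = ½·ln((1+r)/(1−r)) = ½·ln(3.7619) = 0.6625.
n = ((z_{α/2} + z_β)/C)² + 3.
(1.960 + 0.674) / 0.6625 = 2.634 / 0.6625 = 3.976.
n = 3.976² + 3 = 15.81 + 3 = 18.8.
Round up.

n = 19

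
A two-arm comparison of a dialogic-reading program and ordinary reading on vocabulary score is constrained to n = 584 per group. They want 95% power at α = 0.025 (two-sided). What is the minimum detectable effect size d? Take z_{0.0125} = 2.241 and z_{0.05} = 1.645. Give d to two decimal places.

For two independent groups of n = 584 each: d_min = (z_{α/2} + z_β)·√(2/n).
z-sum = 2.241 + 1.645 = 3.886.
d_min = 3.886 × √(2/584) = 3.886 × 0.0585 = 0.227.

d_min ≈ 0.23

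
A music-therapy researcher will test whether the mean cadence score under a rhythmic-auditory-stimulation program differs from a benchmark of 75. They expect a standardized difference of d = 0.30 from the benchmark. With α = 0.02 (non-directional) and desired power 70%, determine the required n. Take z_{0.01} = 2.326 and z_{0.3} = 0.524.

n = 91

For a one-sample test: n = ((z_{α/2} + z_β) / d)².
z_{α/2} + z_β = 2.326 + 0.524 = 2.850.
n = (2.850 / 0.30)² = 9.500² = 90.25.
Round up.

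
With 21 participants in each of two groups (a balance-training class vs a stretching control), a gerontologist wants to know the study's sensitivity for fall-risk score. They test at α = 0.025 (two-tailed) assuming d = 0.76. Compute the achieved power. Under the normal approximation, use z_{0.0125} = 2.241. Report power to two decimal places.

power ≈ 0.59

For two equal groups, power = Φ(d·√(n/2) − z_{α/2}).
d·√(n/2) = 0.76 × √(21/2) = 0.76 × 3.240 = 2.463.
z_β = 2.463 − 2.241 = 0.222.
Power = Φ(0.222) = 0.588.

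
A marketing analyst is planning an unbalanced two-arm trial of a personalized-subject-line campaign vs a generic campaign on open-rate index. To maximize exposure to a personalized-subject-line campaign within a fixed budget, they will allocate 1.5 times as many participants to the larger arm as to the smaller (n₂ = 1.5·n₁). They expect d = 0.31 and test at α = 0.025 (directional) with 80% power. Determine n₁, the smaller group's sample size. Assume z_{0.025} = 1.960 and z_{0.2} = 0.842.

n₁ = 137

With allocation ratio k = n₂/n₁ = 1.5, Var(x̄₁−x̄₂) = σ²(1/n₁ + 1/(k·n₁)) = σ²·(k+1)/(k·n₁).
So n₁ = (1 + 1/k)·((z_{α} + z_β)/d)² = 1.667 × (2.802/0.31)².
n₁ = 1.667 × 81.70 = 136.2.
Round up: n₁ = 137, giving n₂ = ⌈1.5 × 137⌉ = ⌈205.5⌉ = 206.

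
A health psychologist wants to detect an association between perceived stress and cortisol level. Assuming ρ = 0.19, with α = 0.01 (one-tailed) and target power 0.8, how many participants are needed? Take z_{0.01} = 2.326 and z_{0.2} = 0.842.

n = 275

Fisher's z: C = ½·ln((1+r)/(1−r)) = ½·ln(1.4691) = 0.1923.
n = ((z_{α} + z_β)/C)² + 3.
(2.326 + 0.842) / 0.1923 = 3.168 / 0.1923 = 16.474.
n = 16.474² + 3 = 271.40 + 3 = 274.4.
Round up.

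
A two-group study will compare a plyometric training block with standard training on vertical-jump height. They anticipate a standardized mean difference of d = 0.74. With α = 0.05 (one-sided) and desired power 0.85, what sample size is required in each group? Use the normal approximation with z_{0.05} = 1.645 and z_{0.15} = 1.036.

For two independent groups with equal n: n = 2·((z_{α} + z_β) / d)².
z_{α} + z_β = 1.645 + 1.036 = 2.681.
n = 2 × (2.681 / 0.74)² = 2 × 3.623² = 2 × 13.13 = 26.3.
Round up to the next whole participant.

n = 27 per group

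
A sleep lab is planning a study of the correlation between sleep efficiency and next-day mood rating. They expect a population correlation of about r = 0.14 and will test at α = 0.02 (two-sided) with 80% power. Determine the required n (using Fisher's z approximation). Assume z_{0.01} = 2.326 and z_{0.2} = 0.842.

Fisher's z: C = ½·ln((1+r)/(1−r)) = ½·ln(1.3256) = 0.1409.
n = ((z_{α/2} + z_β)/C)² + 3.
(2.326 + 0.842) / 0.1409 = 3.168 / 0.1409 = 22.484.
n = 22.484² + 3 = 505.53 + 3 = 508.5.
Round up.

n = 509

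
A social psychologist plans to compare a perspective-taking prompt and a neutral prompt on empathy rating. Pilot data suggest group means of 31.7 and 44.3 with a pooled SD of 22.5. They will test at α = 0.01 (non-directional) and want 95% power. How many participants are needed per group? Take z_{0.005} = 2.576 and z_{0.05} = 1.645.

Cohen's d = |M₁ − M₂| / SD_pooled = |31.7 − 44.3| / 22.5 = 12.6 / 22.5 = 0.560.
For two independent groups with equal n: n = 2·((z_{α/2} + z_β) / d)².
z_{α/2} + z_β = 2.576 + 1.645 = 4.221.
n = 2 × (4.221 / 0.560)² = 2 × 7.537² = 2 × 56.81 = 113.6.
Round up to the next whole participant.

n = 114 per group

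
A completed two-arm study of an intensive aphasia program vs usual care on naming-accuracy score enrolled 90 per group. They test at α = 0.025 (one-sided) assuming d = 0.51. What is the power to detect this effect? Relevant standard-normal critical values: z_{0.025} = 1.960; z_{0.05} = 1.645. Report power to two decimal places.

For two equal groups, power = Φ(d·√(n/2) − z_{α}).
d·√(n/2) = 0.51 × √(90/2) = 0.51 × 6.708 = 3.421.
z_β = 3.421 − 1.960 = 1.461.
Power = Φ(1.461) = 0.928.

power ≈ 0.93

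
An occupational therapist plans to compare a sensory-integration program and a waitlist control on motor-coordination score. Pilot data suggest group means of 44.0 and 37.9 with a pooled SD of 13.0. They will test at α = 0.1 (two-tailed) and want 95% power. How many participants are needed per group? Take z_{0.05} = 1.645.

Cohen's d = |M₁ − M₂| / SD_pooled = |44.0 − 37.9| / 13.0 = 6.1 / 13.0 = 0.469.
For two independent groups with equal n: n = 2·((z_{α/2} + z_β) / d)².
z_{α/2} + z_β = 1.645 + 1.645 = 3.290.
n = 2 × (3.290 / 0.469)² = 2 × 7.015² = 2 × 49.21 = 98.4.
Round up to the next whole participant.

n = 99 per group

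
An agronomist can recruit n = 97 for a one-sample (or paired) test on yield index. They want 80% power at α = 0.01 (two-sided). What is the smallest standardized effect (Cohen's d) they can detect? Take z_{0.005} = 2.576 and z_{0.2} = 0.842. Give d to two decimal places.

d_min ≈ 0.35

For a single sample (or paired design) of n = 97: d_min = (z_{α/2} + z_β)/√n.
z-sum = 2.576 + 0.842 = 3.418.
d_min = 3.418 / √97 = 3.418 / 9.849 = 0.347.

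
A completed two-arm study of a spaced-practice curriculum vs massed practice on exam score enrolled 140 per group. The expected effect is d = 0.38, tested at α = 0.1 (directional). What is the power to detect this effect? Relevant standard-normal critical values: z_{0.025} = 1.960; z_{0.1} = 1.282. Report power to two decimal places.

For two equal groups, power = Φ(d·√(n/2) − z_{α}).
d·√(n/2) = 0.38 × √(140/2) = 0.38 × 8.367 = 3.179.
z_β = 3.179 − 1.282 = 1.897.
Power = Φ(1.897) = 0.971.

power ≈ 0.97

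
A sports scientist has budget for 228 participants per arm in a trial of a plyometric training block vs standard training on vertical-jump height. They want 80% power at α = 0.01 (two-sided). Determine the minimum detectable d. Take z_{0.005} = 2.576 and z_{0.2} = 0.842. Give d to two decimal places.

d_min ≈ 0.32

For two independent groups of n = 228 each: d_min = (z_{α/2} + z_β)·√(2/n).
z-sum = 2.576 + 0.842 = 3.418.
d_min = 3.418 × √(2/228) = 3.418 × 0.0937 = 0.320.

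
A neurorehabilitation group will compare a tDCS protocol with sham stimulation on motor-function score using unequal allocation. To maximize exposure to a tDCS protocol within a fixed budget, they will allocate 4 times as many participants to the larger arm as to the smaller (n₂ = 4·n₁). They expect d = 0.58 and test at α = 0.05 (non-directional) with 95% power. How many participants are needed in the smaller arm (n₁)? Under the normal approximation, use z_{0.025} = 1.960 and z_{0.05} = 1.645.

n₁ = 49

With allocation ratio k = n₂/n₁ = 4, Var(x̄₁−x̄₂) = σ²(1/n₁ + 1/(k·n₁)) = σ²·(k+1)/(k·n₁).
So n₁ = (1 + 1/k)·((z_{α/2} + z_β)/d)² = 1.250 × (3.605/0.58)².
n₁ = 1.250 × 38.63 = 48.3.
Round up: n₁ = 49, giving n₂ = 4 × 49 = 196.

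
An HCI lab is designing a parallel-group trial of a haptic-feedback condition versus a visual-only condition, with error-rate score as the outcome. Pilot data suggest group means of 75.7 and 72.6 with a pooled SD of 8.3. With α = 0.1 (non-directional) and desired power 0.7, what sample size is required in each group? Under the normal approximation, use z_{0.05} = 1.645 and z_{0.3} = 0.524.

Cohen's d = |M₁ − M₂| / SD_pooled = |75.7 − 72.6| / 8.3 = 3.1 / 8.3 = 0.373.
For two independent groups with equal n: n = 2·((z_{α/2} + z_β) / d)².
z_{α/2} + z_β = 1.645 + 0.524 = 2.169.
n = 2 × (2.169 / 0.373)² = 2 × 5.815² = 2 × 33.81 = 67.6.
Round up to the next whole participant.

n = 68 per group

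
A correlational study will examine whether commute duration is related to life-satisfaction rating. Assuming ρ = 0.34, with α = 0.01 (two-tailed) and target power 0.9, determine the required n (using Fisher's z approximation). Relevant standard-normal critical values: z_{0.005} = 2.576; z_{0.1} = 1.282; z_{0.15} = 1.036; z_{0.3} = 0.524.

Fisher's z: C = ½·ln((1+r)/(1−r)) = ½·ln(2.0303) = 0.3541.
n = ((z_{α/2} + z_β)/C)² + 3.
(2.576 + 1.282) / 0.3541 = 3.858 / 0.3541 = 10.895.
n = 10.895² + 3 = 118.71 + 3 = 121.7.
Round up.

n = 122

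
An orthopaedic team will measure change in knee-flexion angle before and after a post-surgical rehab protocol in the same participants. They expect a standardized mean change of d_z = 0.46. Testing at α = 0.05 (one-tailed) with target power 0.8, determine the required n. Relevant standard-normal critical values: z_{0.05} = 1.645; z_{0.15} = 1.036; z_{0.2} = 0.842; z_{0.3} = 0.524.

n = 30 pairs

For a paired (one-sample on differences) test: n = ((z_{α} + z_β) / d)².
z_{α} + z_β = 1.645 + 0.842 = 2.487.
n = (2.487 / 0.46)² = 5.407² = 29.23.
Round up.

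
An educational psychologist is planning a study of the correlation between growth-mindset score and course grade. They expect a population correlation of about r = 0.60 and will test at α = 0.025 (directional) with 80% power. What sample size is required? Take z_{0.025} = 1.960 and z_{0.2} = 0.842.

Fisher's z: C = ½·ln((1+r)/(1−r)) = ½·ln(4.0000) = 0.6931.
n = ((z_{α} + z_β)/C)² + 3.
(1.960 + 0.842) / 0.6931 = 2.802 / 0.6931 = 4.043.
n = 4.043² + 3 = 16.34 + 3 = 19.3.
Round up.

n = 20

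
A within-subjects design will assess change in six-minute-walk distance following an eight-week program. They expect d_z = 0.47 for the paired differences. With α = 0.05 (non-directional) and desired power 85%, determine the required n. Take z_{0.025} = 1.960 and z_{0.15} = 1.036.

n = 41 pairs

For a paired (one-sample on differences) test: n = ((z_{α/2} + z_β) / d)².
z_{α/2} + z_β = 1.960 + 1.036 = 2.996.
n = (2.996 / 0.47)² = 6.374² = 40.63.
Round up.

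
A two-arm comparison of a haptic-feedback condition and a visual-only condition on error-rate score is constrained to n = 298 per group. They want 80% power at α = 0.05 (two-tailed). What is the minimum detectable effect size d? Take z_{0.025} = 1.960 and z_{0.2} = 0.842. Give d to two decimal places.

d_min ≈ 0.23

For two independent groups of n = 298 each: d_min = (z_{α/2} + z_β)·√(2/n).
z-sum = 1.960 + 0.842 = 2.802.
d_min = 2.802 × √(2/298) = 2.802 × 0.0819 = 0.230.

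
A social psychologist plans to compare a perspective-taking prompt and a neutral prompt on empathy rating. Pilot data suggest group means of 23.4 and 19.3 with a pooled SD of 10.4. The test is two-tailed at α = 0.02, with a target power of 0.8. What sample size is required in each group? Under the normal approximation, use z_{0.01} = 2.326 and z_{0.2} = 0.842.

n = 130 per group

Cohen's d = |M₁ − M₂| / SD_pooled = |23.4 − 19.3| / 10.4 = 4.1 / 10.4 = 0.394.
For two independent groups with equal n: n = 2·((z_{α/2} + z_β) / d)².
z_{α/2} + z_β = 2.326 + 0.842 = 3.168.
n = 2 × (3.168 / 0.394)² = 2 × 8.041² = 2 × 64.65 = 129.3.
Round up to the next whole participant.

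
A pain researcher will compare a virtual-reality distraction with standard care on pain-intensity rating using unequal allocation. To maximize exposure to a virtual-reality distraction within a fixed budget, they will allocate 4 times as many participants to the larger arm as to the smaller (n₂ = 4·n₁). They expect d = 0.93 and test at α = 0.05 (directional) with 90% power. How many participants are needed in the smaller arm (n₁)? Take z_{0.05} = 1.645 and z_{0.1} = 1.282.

n₁ = 13

With allocation ratio k = n₂/n₁ = 4, Var(x̄₁−x̄₂) = σ²(1/n₁ + 1/(k·n₁)) = σ²·(k+1)/(k·n₁).
So n₁ = (1 + 1/k)·((z_{α} + z_β)/d)² = 1.250 × (2.927/0.93)².
n₁ = 1.250 × 9.91 = 12.4.
Round up: n₁ = 13, giving n₂ = 4 × 13 = 52.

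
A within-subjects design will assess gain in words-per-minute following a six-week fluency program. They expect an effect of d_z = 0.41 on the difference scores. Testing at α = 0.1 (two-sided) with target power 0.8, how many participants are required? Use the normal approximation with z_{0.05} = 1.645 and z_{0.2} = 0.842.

n = 37 pairs

For a paired (one-sample on differences) test: n = ((z_{α/2} + z_β) / d)².
z_{α/2} + z_β = 1.645 + 0.842 = 2.487.
n = (2.487 / 0.41)² = 6.066² = 36.79.
Round up.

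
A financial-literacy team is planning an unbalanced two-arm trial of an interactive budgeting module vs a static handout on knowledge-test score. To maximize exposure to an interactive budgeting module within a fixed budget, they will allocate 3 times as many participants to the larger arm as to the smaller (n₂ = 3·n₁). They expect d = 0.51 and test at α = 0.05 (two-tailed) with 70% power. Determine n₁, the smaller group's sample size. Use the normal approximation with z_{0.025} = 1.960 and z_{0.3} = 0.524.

n₁ = 32

With allocation ratio k = n₂/n₁ = 3, Var(x̄₁−x̄₂) = σ²(1/n₁ + 1/(k·n₁)) = σ²·(k+1)/(k·n₁).
So n₁ = (1 + 1/k)·((z_{α/2} + z_β)/d)² = 1.333 × (2.484/0.51)².
n₁ = 1.333 × 23.72 = 31.6.
Round up: n₁ = 32, giving n₂ = 3 × 32 = 96.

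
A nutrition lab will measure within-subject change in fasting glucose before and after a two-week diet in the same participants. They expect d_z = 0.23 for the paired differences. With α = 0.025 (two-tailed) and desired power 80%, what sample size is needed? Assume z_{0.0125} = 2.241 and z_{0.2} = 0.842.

n = 180 pairs

For a paired (one-sample on differences) test: n = ((z_{α/2} + z_β) / d)².
z_{α/2} + z_β = 2.241 + 0.842 = 3.083.
n = (3.083 / 0.23)² = 13.404² = 179.68.
Round up.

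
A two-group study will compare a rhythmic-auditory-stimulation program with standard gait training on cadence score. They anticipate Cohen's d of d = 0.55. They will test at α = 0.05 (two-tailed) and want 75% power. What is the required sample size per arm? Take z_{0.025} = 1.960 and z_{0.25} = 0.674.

n = 46 per group

For two independent groups with equal n: n = 2·((z_{α/2} + z_β) / d)².
z_{α/2} + z_β = 1.960 + 0.674 = 2.634.
n = 2 × (2.634 / 0.55)² = 2 × 4.789² = 2 × 22.94 = 45.9.
Round up to the next whole participant.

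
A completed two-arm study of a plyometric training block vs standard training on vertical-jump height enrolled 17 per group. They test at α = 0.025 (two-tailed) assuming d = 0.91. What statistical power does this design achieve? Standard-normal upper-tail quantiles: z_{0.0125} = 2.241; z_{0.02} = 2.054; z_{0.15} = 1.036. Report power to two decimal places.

For two equal groups, power = Φ(d·√(n/2) − z_{α/2}).
d·√(n/2) = 0.91 × √(17/2) = 0.91 × 2.915 = 2.653.
z_β = 2.653 − 2.241 = 0.412.
Power = Φ(0.412) = 0.660.

power ≈ 0.66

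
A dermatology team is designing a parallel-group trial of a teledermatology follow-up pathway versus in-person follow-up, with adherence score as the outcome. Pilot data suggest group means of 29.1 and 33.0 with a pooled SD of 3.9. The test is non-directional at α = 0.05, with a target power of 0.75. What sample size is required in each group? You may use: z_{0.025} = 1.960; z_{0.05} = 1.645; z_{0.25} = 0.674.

n = 14 per group

Cohen's d = |M₁ − M₂| / SD_pooled = |29.1 − 33.0| / 3.9 = 3.9 / 3.9 = 1.000.
For two independent groups with equal n: n = 2·((z_{α/2} + z_β) / d)².
z_{α/2} + z_β = 1.960 + 0.674 = 2.634.
n = 2 × (2.634 / 1.000)² = 2 × 2.634² = 2 × 6.94 = 13.9.
Round up to the next whole participant.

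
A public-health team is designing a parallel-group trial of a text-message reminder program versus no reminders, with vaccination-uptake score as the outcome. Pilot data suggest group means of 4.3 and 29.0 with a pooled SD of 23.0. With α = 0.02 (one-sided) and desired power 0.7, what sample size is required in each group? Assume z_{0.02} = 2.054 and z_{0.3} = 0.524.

n = 12 per group

Cohen's d = |M₁ − M₂| / SD_pooled = |4.3 − 29.0| / 23.0 = 24.7 / 23.0 = 1.074.
For two independent groups with equal n: n = 2·((z_{α} + z_β) / d)².
z_{α} + z_β = 2.054 + 0.524 = 2.578.
n = 2 × (2.578 / 1.074)² = 2 × 2.400² = 2 × 5.76 = 11.5.
Round up to the next whole participant.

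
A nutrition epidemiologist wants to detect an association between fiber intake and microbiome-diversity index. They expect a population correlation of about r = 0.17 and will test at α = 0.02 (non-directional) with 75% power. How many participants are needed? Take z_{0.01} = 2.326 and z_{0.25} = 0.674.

Fisher's z: C = ½·ln((1+r)/(1−r)) = ½·ln(1.4096) = 0.1717.
n = ((z_{α/2} + z_β)/C)² + 3.
(2.326 + 0.674) / 0.1717 = 3.000 / 0.1717 = 17.472.
n = 17.472² + 3 = 305.28 + 3 = 308.3.
Round up.

n = 309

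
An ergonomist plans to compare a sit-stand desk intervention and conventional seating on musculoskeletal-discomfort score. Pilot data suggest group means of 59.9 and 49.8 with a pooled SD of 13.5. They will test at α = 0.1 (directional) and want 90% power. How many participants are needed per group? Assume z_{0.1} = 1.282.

Cohen's d = |M₁ − M₂| / SD_pooled = |59.9 − 49.8| / 13.5 = 10.1 / 13.5 = 0.748.
For two independent groups with equal n: n = 2·((z_{α} + z_β) / d)².
z_{α} + z_β = 1.282 + 1.282 = 2.564.
n = 2 × (2.564 / 0.748)² = 2 × 3.428² = 2 × 11.75 = 23.5.
Round up to the next whole participant.

n = 24 per group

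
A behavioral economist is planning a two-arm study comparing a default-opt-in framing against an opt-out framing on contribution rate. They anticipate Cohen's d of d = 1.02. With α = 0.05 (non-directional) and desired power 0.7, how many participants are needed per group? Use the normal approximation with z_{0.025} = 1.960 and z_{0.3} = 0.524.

n = 12 per group

For two independent groups with equal n: n = 2·((z_{α/2} + z_β) / d)².
z_{α/2} + z_β = 1.960 + 0.524 = 2.484.
n = 2 × (2.484 / 1.02)² = 2 × 2.435² = 2 × 5.93 = 11.9.
Round up to the next whole participant.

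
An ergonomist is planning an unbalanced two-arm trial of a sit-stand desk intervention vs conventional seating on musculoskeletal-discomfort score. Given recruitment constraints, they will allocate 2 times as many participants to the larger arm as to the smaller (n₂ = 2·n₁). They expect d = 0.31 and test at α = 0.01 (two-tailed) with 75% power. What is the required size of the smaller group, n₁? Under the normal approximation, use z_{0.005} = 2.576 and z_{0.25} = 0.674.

n₁ = 165

With allocation ratio k = n₂/n₁ = 2, Var(x̄₁−x̄₂) = σ²(1/n₁ + 1/(k·n₁)) = σ²·(k+1)/(k·n₁).
So n₁ = (1 + 1/k)·((z_{α/2} + z_β)/d)² = 1.500 × (3.250/0.31)².
n₁ = 1.500 × 109.91 = 164.9.
Round up: n₁ = 165, giving n₂ = 2 × 165 = 330.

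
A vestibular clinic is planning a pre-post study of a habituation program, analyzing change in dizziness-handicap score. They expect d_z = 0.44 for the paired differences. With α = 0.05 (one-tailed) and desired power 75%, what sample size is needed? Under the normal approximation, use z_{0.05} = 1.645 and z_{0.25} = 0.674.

n = 28 pairs

For a paired (one-sample on differences) test: n = ((z_{α} + z_β) / d)².
z_{α} + z_β = 1.645 + 0.674 = 2.319.
n = (2.319 / 0.44)² = 5.270² = 27.78.
Round up.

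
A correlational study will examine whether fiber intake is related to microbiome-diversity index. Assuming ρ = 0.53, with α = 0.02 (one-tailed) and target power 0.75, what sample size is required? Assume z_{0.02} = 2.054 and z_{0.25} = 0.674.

Fisher's z: C = ½·ln((1+r)/(1−r)) = ½·ln(3.2553) = 0.5901.
n = ((z_{α} + z_β)/C)² + 3.
(2.054 + 0.674) / 0.5901 = 2.728 / 0.5901 = 4.623.
n = 4.623² + 3 = 21.37 + 3 = 24.4.
Round up.

n = 25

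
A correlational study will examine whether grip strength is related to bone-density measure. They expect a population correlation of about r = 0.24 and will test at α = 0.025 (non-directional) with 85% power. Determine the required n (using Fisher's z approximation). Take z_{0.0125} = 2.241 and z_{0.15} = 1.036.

n = 183

Fisher's z: C = ½·ln((1+r)/(1−r)) = ½·ln(1.6316) = 0.2448.
n = ((z_{α/2} + z_β)/C)² + 3.
(2.241 + 1.036) / 0.2448 = 3.277 / 0.2448 = 13.386.
n = 13.386² + 3 = 179.20 + 3 = 182.2.
Round up.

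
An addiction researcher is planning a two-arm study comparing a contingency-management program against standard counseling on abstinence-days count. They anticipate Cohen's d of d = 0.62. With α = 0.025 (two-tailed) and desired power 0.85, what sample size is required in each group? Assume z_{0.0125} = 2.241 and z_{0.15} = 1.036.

For two independent groups with equal n: n = 2·((z_{α/2} + z_β) / d)².
z_{α/2} + z_β = 2.241 + 1.036 = 3.277.
n = 2 × (3.277 / 0.62)² = 2 × 5.285² = 2 × 27.94 = 55.9.
Round up to the next whole participant.

n = 56 per group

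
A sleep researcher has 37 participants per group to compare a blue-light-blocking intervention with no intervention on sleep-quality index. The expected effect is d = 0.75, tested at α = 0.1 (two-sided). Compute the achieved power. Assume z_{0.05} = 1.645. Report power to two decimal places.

For two equal groups, power = Φ(d·√(n/2) − z_{α/2}).
d·√(n/2) = 0.75 × √(37/2) = 0.75 × 4.301 = 3.226.
z_β = 3.226 − 1.645 = 1.581.
Power = Φ(1.581) = 0.943.

power ≈ 0.94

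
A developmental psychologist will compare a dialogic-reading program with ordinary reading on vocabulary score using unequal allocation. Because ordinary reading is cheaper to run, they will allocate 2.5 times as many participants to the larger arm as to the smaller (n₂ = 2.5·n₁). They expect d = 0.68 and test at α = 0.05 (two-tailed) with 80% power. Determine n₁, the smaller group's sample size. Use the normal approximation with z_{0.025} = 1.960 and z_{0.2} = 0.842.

With allocation ratio k = n₂/n₁ = 2.5, Var(x̄₁−x̄₂) = σ²(1/n₁ + 1/(k·n₁)) = σ²·(k+1)/(k·n₁).
So n₁ = (1 + 1/k)·((z_{α/2} + z_β)/d)² = 1.400 × (2.802/0.68)².
n₁ = 1.400 × 16.98 = 23.8.
Round up: n₁ = 24, giving n₂ = 2.5 × 24 = 60.

n₁ = 24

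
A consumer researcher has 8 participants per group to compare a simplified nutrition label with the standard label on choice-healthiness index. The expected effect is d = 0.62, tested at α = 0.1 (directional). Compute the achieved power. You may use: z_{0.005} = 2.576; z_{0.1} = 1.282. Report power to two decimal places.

power ≈ 0.48

For two equal groups, power = Φ(d·√(n/2) − z_{α}).
d·√(n/2) = 0.62 × √(8/2) = 0.62 × 2.000 = 1.240.
z_β = 1.240 − 1.282 = -0.042.
Power = Φ(-0.042) = 0.483.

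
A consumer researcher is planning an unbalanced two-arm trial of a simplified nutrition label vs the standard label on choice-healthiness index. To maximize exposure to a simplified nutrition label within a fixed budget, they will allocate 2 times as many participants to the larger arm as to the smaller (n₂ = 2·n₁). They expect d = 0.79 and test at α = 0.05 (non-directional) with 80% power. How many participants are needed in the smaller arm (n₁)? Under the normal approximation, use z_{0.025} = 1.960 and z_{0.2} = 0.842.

n₁ = 19

With allocation ratio k = n₂/n₁ = 2, Var(x̄₁−x̄₂) = σ²(1/n₁ + 1/(k·n₁)) = σ²·(k+1)/(k·n₁).
So n₁ = (1 + 1/k)·((z_{α/2} + z_β)/d)² = 1.500 × (2.802/0.79)².
n₁ = 1.500 × 12.58 = 18.9.
Round up: n₁ = 19, giving n₂ = 2 × 19 = 38.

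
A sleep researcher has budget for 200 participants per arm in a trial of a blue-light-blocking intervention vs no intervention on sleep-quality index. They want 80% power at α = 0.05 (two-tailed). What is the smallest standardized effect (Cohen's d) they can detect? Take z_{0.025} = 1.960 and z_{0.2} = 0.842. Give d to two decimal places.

For two independent groups of n = 200 each: d_min = (z_{α/2} + z_β)·√(2/n).
z-sum = 1.960 + 0.842 = 2.802.
d_min = 2.802 × √(2/200) = 2.802 × 0.1000 = 0.280.

d_min ≈ 0.28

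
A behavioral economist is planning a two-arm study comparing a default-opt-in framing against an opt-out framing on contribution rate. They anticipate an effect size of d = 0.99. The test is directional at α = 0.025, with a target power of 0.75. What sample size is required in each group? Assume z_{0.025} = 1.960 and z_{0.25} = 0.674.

n = 15 per group

For two independent groups with equal n: n = 2·((z_{α} + z_β) / d)².
z_{α} + z_β = 1.960 + 0.674 = 2.634.
n = 2 × (2.634 / 0.99)² = 2 × 2.661² = 2 × 7.08 = 14.2.
Round up to the next whole participant.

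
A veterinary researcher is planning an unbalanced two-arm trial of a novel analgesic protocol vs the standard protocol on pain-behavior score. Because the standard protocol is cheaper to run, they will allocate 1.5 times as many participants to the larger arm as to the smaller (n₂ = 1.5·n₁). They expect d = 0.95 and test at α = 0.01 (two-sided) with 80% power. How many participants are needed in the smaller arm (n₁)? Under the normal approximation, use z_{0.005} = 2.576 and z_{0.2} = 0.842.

n₁ = 22

With allocation ratio k = n₂/n₁ = 1.5, Var(x̄₁−x̄₂) = σ²(1/n₁ + 1/(k·n₁)) = σ²·(k+1)/(k·n₁).
So n₁ = (1 + 1/k)·((z_{α/2} + z_β)/d)² = 1.667 × (3.418/0.95)².
n₁ = 1.667 × 12.94 = 21.6.
Round up: n₁ = 22, giving n₂ = 1.5 × 22 = 33.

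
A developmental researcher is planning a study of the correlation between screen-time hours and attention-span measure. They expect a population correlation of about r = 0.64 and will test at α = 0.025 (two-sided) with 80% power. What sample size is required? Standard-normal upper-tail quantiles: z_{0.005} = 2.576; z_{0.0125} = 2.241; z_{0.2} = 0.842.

n = 20

Fisher's z: C = ½·ln((1+r)/(1−r)) = ½·ln(4.5556) = 0.7582.
n = ((z_{α/2} + z_β)/C)² + 3.
(2.241 + 0.842) / 0.7582 = 3.083 / 0.7582 = 4.066.
n = 4.066² + 3 = 16.53 + 3 = 19.5.
Round up.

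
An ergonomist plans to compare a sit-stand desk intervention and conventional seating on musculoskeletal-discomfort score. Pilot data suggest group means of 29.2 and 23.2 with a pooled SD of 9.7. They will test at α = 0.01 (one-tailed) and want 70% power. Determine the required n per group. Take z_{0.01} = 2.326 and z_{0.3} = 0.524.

Cohen's d = |M₁ − M₂| / SD_pooled = |29.2 − 23.2| / 9.7 = 6.0 / 9.7 = 0.619.
For two independent groups with equal n: n = 2·((z_{α} + z_β) / d)².
z_{α} + z_β = 2.326 + 0.524 = 2.850.
n = 2 × (2.850 / 0.619)² = 2 × 4.604² = 2 × 21.20 = 42.4.
Round up to the next whole participant.

n = 43 per group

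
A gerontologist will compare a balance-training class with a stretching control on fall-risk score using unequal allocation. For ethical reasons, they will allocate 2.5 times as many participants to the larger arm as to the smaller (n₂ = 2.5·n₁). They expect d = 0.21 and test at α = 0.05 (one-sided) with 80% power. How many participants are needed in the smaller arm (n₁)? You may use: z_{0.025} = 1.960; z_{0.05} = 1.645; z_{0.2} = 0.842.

With allocation ratio k = n₂/n₁ = 2.5, Var(x̄₁−x̄₂) = σ²(1/n₁ + 1/(k·n₁)) = σ²·(k+1)/(k·n₁).
So n₁ = (1 + 1/k)·((z_{α} + z_β)/d)² = 1.400 × (2.487/0.21)².
n₁ = 1.400 × 140.25 = 196.4.
Round up: n₁ = 197, giving n₂ = ⌈2.5 × 197⌉ = ⌈492.5⌉ = 493.

n₁ = 197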